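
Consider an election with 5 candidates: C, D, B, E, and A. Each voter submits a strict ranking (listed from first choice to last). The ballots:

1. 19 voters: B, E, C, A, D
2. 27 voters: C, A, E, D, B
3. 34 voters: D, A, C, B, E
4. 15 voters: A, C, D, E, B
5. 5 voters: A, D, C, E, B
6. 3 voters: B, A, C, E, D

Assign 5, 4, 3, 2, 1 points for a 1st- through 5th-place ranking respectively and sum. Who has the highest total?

C: 19·3 + 27·5 + 34·3 + 15·4 + 5·3 + 3·3 = 378
D: 19·1 + 27·2 + 34·5 + 15·3 + 5·4 + 3·1 = 311
B: 19·5 + 27·1 + 34·2 + 15·1 + 5·1 + 3·5 = 225
E: 19·4 + 27·3 + 34·1 + 15·2 + 5·2 + 3·2 = 237
A: 19·2 + 27·4 + 34·4 + 15·5 + 5·5 + 3·4 = 394
A has the highest Borda score (394).

A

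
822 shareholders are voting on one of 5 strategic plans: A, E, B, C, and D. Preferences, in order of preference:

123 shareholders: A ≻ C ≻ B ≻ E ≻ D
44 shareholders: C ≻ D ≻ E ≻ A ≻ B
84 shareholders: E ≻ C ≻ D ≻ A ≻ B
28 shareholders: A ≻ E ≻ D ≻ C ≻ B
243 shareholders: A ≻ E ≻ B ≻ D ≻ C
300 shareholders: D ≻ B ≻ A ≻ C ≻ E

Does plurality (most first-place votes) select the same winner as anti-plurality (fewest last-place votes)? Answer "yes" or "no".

Plurality — first-place votes: A 394, E 84, B 0, C 44, D 300. Winner: A.
Anti-plurality — last-place votes: A 0, E 300, B 156, C 243, D 123. Winner: A.
The two methods agree.

yes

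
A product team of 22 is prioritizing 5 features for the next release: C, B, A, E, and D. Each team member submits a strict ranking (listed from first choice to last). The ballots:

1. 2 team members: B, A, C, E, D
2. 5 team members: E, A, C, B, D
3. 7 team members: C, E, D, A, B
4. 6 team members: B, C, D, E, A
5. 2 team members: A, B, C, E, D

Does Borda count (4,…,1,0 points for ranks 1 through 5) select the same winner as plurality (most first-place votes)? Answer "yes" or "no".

no

Borda — scores: C 64, B 43, A 36, E 51, D 26. Winner: C.
Plurality — first-place votes: C 7, B 8, A 2, E 5, D 0. Winner: B.
The two methods disagree.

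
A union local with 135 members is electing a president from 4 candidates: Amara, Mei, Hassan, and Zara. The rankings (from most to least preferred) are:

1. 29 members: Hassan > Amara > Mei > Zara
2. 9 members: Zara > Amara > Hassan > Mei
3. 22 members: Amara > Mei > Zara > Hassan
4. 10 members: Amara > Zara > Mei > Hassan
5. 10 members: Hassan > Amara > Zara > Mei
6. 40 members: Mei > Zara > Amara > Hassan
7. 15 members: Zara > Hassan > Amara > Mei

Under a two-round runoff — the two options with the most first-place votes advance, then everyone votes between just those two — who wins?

Round 1 first-place votes: Amara 32, Mei 40, Hassan 39, Zara 24.
Mei and Hassan advance.
Runoff: Mei is preferred to Hassan by 72 voters; Hassan by 63.
Mei wins the runoff.

Mei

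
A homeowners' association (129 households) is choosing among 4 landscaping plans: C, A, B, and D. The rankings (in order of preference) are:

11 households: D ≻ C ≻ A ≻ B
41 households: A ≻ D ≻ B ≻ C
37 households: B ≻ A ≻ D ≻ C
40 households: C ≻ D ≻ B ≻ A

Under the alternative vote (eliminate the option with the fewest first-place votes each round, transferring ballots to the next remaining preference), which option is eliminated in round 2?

Round 1: C 40, A 41, B 37, D 11. Eliminate D.
Round 2: C 51, A 41, B 37. Eliminate B.

B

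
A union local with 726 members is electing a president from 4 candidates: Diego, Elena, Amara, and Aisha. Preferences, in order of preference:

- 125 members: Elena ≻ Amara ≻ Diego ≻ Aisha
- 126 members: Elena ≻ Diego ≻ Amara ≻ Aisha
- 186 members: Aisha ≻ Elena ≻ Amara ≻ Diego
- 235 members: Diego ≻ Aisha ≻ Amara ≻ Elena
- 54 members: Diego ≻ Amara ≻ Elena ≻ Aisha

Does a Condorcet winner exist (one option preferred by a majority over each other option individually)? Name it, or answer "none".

none

Checking pairwise contests:
Elena beats Diego 437–289.
Aisha beats Elena 421–305.
Diego beats Amara 415–311.
Diego beats Aisha 540–186.
Every option loses at least one head-to-head, so there is no Condorcet winner.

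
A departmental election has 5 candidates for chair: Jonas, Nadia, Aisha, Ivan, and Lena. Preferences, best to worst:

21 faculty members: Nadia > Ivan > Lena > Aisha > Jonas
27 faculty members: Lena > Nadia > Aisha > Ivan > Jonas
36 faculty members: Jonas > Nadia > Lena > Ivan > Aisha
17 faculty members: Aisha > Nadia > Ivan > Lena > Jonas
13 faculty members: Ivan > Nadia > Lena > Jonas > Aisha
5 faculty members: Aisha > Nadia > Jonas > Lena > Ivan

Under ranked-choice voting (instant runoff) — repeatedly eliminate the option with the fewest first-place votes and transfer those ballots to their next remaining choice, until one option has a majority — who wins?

Round 1: Jonas 36, Nadia 21, Aisha 22, Ivan 13, Lena 27. Eliminate Ivan.
Round 2: Jonas 36, Nadia 34, Aisha 22, Lena 27. Eliminate Aisha.
Round 3: Jonas 36, Nadia 56, Lena 27. Eliminate Lena.
Round 4: Jonas 36, Nadia 83. Nadia has a majority.

Nadia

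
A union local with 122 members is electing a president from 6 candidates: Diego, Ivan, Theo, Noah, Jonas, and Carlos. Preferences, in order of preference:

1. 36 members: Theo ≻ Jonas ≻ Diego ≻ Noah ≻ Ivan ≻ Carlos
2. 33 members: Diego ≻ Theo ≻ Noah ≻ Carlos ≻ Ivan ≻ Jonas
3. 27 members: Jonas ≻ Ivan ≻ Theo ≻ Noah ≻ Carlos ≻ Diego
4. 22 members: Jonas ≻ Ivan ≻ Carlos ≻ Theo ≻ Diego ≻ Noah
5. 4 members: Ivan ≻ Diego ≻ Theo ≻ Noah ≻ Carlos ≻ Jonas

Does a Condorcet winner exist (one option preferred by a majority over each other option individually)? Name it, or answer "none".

Theo vs Diego: 85–37 for Theo.
Theo vs Ivan: 69–53 for Theo.
Theo vs Noah: 122–0 for Theo.
Theo vs Jonas: 73–49 for Theo.
Theo vs Carlos: 100–22 for Theo.
Theo beats every other option head-to-head.

Theo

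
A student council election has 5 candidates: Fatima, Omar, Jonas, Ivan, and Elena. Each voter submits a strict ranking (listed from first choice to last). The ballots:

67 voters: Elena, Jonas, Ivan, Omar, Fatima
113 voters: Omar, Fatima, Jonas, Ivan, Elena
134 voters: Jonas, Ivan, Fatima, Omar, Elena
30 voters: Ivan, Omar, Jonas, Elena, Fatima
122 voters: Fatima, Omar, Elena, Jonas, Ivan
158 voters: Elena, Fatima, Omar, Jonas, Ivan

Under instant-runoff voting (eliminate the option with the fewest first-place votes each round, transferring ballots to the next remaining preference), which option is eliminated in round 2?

Fatima

Round 1: Fatima 122, Omar 113, Jonas 134, Ivan 30, Elena 225. Eliminate Ivan.
Round 2: Fatima 122, Omar 143, Jonas 134, Elena 225. Eliminate Fatima.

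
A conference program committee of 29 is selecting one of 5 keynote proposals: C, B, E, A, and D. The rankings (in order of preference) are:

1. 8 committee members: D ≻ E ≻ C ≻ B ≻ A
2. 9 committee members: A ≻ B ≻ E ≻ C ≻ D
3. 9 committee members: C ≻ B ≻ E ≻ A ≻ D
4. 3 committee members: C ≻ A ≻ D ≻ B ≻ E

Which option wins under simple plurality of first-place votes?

First-place votes: C 12, B 0, E 0, A 9, D 8.
C has the most first-place votes.

C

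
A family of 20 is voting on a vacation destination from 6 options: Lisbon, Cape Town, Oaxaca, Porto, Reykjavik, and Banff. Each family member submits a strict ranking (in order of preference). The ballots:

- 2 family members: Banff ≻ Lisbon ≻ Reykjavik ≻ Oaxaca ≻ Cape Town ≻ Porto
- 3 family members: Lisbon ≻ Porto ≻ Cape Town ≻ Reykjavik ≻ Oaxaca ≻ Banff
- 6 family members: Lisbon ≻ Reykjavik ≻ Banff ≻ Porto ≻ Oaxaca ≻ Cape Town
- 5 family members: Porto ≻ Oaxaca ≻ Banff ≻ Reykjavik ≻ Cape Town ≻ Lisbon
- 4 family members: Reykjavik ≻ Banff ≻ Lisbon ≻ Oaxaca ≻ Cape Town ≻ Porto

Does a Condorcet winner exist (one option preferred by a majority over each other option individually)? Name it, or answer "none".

Checking pairwise contests:
Banff beats Lisbon 11–9.
Lisbon beats Cape Town 15–5.
Lisbon beats Oaxaca 15–5.
Lisbon beats Porto 15–5.
Lisbon beats Reykjavik 11–9.
Reykjavik beats Banff 13–7.
Every option loses at least one head-to-head, so there is no Condorcet winner.

none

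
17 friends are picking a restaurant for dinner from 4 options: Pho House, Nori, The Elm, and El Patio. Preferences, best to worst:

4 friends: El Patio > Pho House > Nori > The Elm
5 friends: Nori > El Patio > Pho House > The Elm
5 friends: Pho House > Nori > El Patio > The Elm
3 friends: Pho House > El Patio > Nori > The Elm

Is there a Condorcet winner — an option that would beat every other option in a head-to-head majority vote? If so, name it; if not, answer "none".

none

Checking pairwise contests:
El Patio beats Pho House 9–8.
Pho House beats Nori 12–5.
Pho House beats The Elm 17–0.
Nori beats El Patio 10–7.
Every option loses at least one head-to-head, so there is no Condorcet winner.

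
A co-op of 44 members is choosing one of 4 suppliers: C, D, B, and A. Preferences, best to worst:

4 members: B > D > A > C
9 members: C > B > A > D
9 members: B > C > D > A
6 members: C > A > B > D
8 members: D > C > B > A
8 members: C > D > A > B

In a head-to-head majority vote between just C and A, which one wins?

Voters preferring C to A: 40; preferring A to C: 4.
C wins the head-to-head.

C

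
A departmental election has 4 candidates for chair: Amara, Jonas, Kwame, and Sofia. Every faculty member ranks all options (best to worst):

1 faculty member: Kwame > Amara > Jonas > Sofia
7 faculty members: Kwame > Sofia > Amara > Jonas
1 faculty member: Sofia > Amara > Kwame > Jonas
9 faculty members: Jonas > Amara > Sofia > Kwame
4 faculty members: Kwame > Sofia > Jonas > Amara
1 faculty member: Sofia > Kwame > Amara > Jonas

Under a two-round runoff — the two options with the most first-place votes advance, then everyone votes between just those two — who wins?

Round 1 first-place votes: Amara 0, Jonas 9, Kwame 12, Sofia 2.
Kwame and Jonas advance.
Runoff: Kwame is preferred to Jonas by 14 voters; Jonas by 9.
Kwame wins the runoff.

Kwame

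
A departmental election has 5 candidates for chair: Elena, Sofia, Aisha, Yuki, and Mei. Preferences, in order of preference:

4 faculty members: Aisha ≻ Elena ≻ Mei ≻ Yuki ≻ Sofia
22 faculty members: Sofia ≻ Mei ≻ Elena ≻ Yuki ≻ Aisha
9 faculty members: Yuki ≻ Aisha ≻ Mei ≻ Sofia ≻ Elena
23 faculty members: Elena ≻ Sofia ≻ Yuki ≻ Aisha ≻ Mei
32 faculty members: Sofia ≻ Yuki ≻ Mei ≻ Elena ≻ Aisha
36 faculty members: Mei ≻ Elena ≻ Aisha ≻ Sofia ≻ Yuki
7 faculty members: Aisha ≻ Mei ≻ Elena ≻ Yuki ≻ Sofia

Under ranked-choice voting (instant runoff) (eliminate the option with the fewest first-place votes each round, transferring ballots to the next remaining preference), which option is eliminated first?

Round 1: Elena 23, Sofia 54, Aisha 11, Yuki 9, Mei 36. Eliminate Yuki.

Yuki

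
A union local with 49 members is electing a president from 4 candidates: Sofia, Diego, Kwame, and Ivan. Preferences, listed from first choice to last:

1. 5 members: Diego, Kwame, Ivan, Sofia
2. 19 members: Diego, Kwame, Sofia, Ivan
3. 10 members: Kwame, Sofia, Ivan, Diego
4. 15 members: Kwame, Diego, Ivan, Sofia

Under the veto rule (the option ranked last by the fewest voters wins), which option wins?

Kwame

Last-place votes: Sofia 20, Diego 10, Kwame 0, Ivan 19.
Kwame is ranked last by the fewest voters, so Kwame wins.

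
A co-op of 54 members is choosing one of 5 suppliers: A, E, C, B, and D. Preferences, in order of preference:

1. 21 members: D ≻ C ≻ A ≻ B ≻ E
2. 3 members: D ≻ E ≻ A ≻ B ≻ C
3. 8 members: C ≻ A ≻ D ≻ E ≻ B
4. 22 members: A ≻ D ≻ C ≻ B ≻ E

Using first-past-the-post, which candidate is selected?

First-place votes: A 22, E 0, C 8, B 0, D 24.
D has the most first-place votes.

D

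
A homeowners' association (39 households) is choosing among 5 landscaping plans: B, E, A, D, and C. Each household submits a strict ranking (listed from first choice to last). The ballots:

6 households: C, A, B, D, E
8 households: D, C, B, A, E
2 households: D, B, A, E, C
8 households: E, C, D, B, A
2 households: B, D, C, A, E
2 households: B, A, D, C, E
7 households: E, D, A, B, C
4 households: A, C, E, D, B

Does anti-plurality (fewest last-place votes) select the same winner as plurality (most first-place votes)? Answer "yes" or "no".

Anti-plurality — last-place votes: B 4, E 18, A 8, D 0, C 9. Winner: D.
Plurality — first-place votes: B 4, E 15, A 4, D 10, C 6. Winner: E.
The two methods disagree.

no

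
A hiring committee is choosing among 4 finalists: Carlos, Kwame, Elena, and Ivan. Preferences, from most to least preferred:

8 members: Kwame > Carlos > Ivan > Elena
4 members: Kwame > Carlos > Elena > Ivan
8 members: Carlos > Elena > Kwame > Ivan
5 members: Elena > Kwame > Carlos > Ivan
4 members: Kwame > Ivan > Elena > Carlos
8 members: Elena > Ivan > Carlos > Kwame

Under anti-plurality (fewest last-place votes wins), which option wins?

Last-place votes: Carlos 4, Kwame 8, Elena 8, Ivan 17.
Carlos is ranked last by the fewest voters, so Carlos wins.

Carlos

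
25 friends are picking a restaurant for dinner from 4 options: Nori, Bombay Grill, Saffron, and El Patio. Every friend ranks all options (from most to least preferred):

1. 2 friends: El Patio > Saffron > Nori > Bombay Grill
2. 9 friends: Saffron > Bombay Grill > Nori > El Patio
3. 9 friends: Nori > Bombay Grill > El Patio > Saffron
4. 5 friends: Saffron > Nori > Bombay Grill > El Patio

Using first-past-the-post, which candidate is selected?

First-place votes: Nori 9, Bombay Grill 0, Saffron 14, El Patio 2.
Saffron has the most first-place votes.

Saffron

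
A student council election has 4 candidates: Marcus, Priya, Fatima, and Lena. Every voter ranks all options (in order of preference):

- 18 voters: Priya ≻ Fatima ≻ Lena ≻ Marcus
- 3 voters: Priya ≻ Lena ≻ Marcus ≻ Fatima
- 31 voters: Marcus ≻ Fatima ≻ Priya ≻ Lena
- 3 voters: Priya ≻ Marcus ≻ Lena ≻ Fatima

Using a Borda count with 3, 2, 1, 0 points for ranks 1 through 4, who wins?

Priya

Marcus: 18·0 + 3·1 + 31·3 + 3·2 = 102
Priya: 18·3 + 3·3 + 31·1 + 3·3 = 103
Fatima: 18·2 + 3·0 + 31·2 + 3·0 = 98
Lena: 18·1 + 3·2 + 31·0 + 3·1 = 27
Priya has the highest Borda score (103).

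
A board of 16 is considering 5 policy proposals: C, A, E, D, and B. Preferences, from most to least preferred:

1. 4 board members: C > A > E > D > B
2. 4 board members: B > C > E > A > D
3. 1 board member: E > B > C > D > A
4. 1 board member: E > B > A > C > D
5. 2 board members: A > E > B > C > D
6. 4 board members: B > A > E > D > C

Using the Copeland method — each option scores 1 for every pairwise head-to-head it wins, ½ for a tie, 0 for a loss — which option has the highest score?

B

C: beats A and D; ties E; loses to B → score 2.5.
A: beats E and D; loses to C and B → score 2.
E: beats D; ties C and B; loses to A → score 2.
D: loses to C, A, E, and B → score 0.
B: beats C, A, and D; ties E → score 3.5.
B has the best pairwise record.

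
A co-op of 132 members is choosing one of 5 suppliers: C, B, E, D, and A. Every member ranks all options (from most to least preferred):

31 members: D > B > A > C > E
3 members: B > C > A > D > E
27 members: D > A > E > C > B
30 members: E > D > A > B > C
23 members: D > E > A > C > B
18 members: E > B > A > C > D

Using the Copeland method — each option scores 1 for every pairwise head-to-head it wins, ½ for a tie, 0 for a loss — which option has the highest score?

D

C: loses to B, E, D, and A → score 0.
B: beats C; loses to E, D, and A → score 1.
E: beats C, B, and A; loses to D → score 3.
D: beats C, B, E, and A → score 4.
A: beats C and B; loses to E and D → score 2.
D has the best pairwise record.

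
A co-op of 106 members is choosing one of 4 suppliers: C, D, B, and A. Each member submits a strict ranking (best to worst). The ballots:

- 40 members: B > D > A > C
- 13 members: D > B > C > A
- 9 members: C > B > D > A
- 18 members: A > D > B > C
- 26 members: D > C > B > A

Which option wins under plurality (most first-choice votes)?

B

First-place votes: C 9, D 39, B 40, A 18.
B has the most first-place votes.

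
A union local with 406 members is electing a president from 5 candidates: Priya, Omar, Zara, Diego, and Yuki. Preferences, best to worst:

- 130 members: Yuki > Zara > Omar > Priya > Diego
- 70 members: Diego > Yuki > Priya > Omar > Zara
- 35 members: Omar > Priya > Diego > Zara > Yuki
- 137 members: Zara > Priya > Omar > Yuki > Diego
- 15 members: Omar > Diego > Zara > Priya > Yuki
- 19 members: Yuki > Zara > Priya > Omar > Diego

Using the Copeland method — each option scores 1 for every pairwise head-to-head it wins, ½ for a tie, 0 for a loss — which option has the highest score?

Priya: beats Omar and Diego; loses to Zara and Yuki → score 2.
Omar: beats Diego; loses to Priya, Zara, and Yuki → score 1.
Zara: beats Priya, Omar, and Diego; loses to Yuki → score 3.
Diego: loses to Priya, Omar, Zara, and Yuki → score 0.
Yuki: beats Priya, Omar, Zara, and Diego → score 4.
Yuki has the best pairwise record.

Yuki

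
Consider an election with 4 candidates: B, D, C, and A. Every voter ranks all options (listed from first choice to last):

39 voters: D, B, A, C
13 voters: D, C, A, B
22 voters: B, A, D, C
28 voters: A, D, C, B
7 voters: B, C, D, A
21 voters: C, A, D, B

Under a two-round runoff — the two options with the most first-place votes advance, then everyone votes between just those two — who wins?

D

Round 1 first-place votes: B 29, D 52, C 21, A 28.
D and B advance.
Runoff: D is preferred to B by 101 voters; B by 29.
D wins the runoff.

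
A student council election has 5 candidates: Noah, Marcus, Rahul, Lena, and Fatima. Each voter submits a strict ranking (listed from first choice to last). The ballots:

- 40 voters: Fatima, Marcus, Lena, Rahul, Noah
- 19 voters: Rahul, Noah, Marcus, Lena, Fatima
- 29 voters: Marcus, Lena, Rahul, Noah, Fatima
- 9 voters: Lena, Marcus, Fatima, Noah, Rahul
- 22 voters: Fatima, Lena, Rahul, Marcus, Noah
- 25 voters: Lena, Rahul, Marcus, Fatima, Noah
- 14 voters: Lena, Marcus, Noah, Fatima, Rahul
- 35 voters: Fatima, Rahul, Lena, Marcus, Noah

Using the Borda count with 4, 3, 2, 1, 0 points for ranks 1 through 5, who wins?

Lena

Noah: 40·0 + 19·3 + 29·1 + 9·1 + 22·0 + 25·0 + 14·2 + 35·0 = 123
Marcus: 40·3 + 19·2 + 29·4 + 9·3 + 22·1 + 25·2 + 14·3 + 35·1 = 450
Rahul: 40·1 + 19·4 + 29·2 + 9·0 + 22·2 + 25·3 + 14·0 + 35·3 = 398
Lena: 40·2 + 19·1 + 29·3 + 9·4 + 22·3 + 25·4 + 14·4 + 35·2 = 514
Fatima: 40·4 + 19·0 + 29·0 + 9·2 + 22·4 + 25·1 + 14·1 + 35·4 = 445
Lena has the highest Borda score (514).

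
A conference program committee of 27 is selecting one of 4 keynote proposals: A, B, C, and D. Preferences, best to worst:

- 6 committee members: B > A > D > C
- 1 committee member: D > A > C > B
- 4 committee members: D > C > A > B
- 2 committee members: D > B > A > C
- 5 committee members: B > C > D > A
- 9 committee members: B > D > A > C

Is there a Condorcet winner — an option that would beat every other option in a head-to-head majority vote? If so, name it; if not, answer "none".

B vs A: 22–5 for B.
B vs C: 22–5 for B.
B vs D: 20–7 for B.
B beats every other option head-to-head.

B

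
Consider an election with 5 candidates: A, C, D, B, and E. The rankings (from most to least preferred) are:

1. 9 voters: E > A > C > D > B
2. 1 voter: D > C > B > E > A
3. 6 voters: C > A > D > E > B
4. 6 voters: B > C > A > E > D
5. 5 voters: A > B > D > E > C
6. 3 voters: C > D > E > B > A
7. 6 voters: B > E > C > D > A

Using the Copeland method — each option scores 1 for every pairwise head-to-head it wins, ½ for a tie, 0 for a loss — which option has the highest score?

A: beats D and B; loses to C and E → score 2.
C: beats A, D, and B; loses to E → score 3.
D: beats B; loses to A, C, and E → score 1.
B: ties E; loses to A, C, and D → score 0.5.
E: beats A, C, and D; ties B → score 3.5.
E has the best pairwise record.

E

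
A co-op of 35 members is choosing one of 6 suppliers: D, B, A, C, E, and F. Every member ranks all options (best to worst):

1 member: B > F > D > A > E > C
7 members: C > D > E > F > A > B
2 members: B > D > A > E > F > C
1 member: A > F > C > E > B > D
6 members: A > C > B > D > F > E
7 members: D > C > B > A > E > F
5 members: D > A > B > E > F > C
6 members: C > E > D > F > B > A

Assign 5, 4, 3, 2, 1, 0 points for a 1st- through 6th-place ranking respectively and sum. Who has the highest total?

D: 1·3 + 7·4 + 2·4 + 1·0 + 6·2 + 7·5 + 5·5 + 6·3 = 129
B: 1·5 + 7·0 + 2·5 + 1·1 + 6·3 + 7·3 + 5·3 + 6·1 = 76
A: 1·2 + 7·1 + 2·3 + 1·5 + 6·5 + 7·2 + 5·4 + 6·0 = 84
C: 1·0 + 7·5 + 2·0 + 1·3 + 6·4 + 7·4 + 5·0 + 6·5 = 120
E: 1·1 + 7·3 + 2·2 + 1·2 + 6·0 + 7·1 + 5·2 + 6·4 = 69
F: 1·4 + 7·2 + 2·1 + 1·4 + 6·1 + 7·0 + 5·1 + 6·2 = 47
D has the highest Borda score (129).

D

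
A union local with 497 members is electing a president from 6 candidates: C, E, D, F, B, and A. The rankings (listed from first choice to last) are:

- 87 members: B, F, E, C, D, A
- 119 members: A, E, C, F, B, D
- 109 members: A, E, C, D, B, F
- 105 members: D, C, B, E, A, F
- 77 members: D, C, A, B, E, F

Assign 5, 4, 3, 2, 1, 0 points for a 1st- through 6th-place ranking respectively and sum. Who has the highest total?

C

C: 87·2 + 119·3 + 109·3 + 105·4 + 77·4 = 1586
E: 87·3 + 119·4 + 109·4 + 105·2 + 77·1 = 1460
D: 87·1 + 119·0 + 109·2 + 105·5 + 77·5 = 1215
F: 87·4 + 119·2 + 109·0 + 105·0 + 77·0 = 586
B: 87·5 + 119·1 + 109·1 + 105·3 + 77·2 = 1132
A: 87·0 + 119·5 + 109·5 + 105·1 + 77·3 = 1476
C has the highest Borda score (1586).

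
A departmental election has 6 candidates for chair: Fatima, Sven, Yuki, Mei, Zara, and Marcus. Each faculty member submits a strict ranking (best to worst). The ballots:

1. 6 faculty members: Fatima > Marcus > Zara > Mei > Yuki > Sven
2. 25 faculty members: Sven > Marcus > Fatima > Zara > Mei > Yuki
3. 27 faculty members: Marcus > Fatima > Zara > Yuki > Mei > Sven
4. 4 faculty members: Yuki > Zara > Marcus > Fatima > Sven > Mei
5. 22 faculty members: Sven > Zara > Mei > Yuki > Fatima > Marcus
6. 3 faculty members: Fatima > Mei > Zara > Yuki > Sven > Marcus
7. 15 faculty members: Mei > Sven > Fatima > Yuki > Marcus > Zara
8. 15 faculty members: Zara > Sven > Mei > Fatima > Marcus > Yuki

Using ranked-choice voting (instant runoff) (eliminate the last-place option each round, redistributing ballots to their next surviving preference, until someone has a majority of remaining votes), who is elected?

Sven

Round 1: Fatima 9, Sven 47, Yuki 4, Mei 15, Zara 15, Marcus 27. Eliminate Yuki.
Round 2: Fatima 9, Sven 47, Mei 15, Zara 19, Marcus 27. Eliminate Fatima.
Round 3: Sven 47, Mei 18, Zara 19, Marcus 33. Eliminate Mei.
Round 4: Sven 62, Zara 22, Marcus 33. Sven has a majority.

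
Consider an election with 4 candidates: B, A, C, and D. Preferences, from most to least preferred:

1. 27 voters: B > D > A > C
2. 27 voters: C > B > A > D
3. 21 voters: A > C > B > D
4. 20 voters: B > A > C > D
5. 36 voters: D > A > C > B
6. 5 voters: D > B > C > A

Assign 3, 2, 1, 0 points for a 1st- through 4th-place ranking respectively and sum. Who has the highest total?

B: 27·3 + 27·2 + 21·1 + 20·3 + 36·0 + 5·2 = 226
A: 27·1 + 27·1 + 21·3 + 20·2 + 36·2 + 5·0 = 229
C: 27·0 + 27·3 + 21·2 + 20·1 + 36·1 + 5·1 = 184
D: 27·2 + 27·0 + 21·0 + 20·0 + 36·3 + 5·3 = 177
A has the highest Borda score (229).

A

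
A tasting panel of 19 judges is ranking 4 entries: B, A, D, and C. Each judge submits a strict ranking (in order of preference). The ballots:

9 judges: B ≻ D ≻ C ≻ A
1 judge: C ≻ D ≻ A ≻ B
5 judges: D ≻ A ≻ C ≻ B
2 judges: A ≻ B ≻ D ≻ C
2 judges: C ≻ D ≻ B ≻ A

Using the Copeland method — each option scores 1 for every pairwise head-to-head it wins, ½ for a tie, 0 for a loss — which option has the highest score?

B: beats A, D, and C → score 3.
A: loses to B, D, and C → score 0.
D: beats A and C; loses to B → score 2.
C: beats A; loses to B and D → score 1.
B has the best pairwise record.

B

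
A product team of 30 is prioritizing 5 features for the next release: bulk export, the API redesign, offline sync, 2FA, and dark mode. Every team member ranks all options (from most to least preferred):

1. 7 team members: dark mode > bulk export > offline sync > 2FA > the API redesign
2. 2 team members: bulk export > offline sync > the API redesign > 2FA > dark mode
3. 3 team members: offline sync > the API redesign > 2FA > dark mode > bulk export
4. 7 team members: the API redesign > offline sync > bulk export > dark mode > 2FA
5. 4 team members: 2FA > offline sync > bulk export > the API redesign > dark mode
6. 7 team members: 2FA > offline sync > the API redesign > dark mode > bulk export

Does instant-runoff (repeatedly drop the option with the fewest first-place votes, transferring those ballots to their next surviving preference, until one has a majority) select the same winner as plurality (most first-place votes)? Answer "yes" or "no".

Instant-runoff — R1 bulk export 2, the API redesign 7, offline sync 3, 2FA 11, dark mode 7 (bulk export out); R2 the API redesign 7, offline sync 5, 2FA 11, dark mode 7 (offline sync out); R3 the API redesign 12, 2FA 11, dark mode 7 (dark mode out); R4 the API redesign 12, 2FA 18 (2FA winner). Winner: 2FA.
Plurality — first-place votes: bulk export 2, the API redesign 7, offline sync 3, 2FA 11, dark mode 7. Winner: 2FA.
The two methods agree.

yes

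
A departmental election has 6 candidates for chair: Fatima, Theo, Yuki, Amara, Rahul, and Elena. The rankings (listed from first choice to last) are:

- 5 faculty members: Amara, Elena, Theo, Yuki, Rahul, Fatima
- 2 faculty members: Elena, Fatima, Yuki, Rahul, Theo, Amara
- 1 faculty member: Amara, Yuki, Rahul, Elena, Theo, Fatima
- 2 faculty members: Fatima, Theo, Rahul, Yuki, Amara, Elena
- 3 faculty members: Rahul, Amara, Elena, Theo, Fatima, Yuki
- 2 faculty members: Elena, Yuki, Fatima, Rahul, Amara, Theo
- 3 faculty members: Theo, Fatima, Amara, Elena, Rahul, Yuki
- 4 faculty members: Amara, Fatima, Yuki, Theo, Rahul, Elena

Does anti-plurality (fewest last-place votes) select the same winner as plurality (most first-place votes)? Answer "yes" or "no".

Anti-plurality — last-place votes: Fatima 6, Theo 2, Yuki 6, Amara 2, Rahul 0, Elena 6. Winner: Rahul.
Plurality — first-place votes: Fatima 2, Theo 3, Yuki 0, Amara 10, Rahul 3, Elena 4. Winner: Amara.
The two methods disagree.

no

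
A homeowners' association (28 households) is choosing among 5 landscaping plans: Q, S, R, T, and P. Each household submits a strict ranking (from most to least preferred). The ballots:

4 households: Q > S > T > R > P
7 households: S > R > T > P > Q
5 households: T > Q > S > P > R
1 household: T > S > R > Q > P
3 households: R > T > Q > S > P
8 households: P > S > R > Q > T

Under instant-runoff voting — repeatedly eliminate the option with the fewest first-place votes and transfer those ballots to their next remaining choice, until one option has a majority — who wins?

S

Round 1: Q 4, S 7, R 3, T 6, P 8. Eliminate R.
Round 2: Q 4, S 7, T 9, P 8. Eliminate Q.
Round 3: S 11, T 9, P 8. Eliminate P.
Round 4: S 19, T 9. S has a majority.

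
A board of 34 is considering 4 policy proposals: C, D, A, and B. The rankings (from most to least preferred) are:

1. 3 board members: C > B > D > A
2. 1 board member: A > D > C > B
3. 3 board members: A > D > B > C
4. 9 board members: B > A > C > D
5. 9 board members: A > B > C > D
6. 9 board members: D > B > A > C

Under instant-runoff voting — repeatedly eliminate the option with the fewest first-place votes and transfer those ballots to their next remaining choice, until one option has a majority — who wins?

B

Round 1: C 3, D 9, A 13, B 9. Eliminate C.
Round 2: D 9, A 13, B 12. Eliminate D.
Round 3: A 13, B 21. B has a majority.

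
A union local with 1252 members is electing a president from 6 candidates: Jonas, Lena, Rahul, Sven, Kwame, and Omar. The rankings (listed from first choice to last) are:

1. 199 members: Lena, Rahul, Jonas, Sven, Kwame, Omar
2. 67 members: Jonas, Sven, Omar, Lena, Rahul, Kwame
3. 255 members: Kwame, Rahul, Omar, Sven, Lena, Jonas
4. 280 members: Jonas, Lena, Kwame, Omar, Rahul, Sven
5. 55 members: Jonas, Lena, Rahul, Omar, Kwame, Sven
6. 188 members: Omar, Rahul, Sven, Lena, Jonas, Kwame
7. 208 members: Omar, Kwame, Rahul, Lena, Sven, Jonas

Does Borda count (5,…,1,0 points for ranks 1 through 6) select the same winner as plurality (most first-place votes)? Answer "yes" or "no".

Borda — scores: Jonas 2795, Lena 3516, Rahul 3704, Sven 1948, Kwame 3201, Omar 3616. Winner: Rahul.
Plurality — first-place votes: Jonas 402, Lena 199, Rahul 0, Sven 0, Kwame 255, Omar 396. Winner: Jonas.
The two methods disagree.

no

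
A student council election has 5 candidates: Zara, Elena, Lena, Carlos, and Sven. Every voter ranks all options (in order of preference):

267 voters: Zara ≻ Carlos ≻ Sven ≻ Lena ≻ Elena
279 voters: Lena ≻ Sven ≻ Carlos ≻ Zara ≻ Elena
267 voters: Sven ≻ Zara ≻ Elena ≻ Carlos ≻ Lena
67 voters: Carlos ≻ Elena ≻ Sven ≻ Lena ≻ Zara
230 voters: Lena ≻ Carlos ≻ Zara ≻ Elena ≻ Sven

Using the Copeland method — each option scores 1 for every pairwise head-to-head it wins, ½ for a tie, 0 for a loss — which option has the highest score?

Zara: beats Elena; loses to Lena, Carlos, and Sven → score 1.
Elena: loses to Zara, Lena, Carlos, and Sven → score 0.
Lena: beats Zara and Elena; loses to Carlos and Sven → score 2.
Carlos: beats Zara, Elena, Lena, and Sven → score 4.
Sven: beats Zara, Elena, and Lena; loses to Carlos → score 3.
Carlos has the best pairwise record.

Carlos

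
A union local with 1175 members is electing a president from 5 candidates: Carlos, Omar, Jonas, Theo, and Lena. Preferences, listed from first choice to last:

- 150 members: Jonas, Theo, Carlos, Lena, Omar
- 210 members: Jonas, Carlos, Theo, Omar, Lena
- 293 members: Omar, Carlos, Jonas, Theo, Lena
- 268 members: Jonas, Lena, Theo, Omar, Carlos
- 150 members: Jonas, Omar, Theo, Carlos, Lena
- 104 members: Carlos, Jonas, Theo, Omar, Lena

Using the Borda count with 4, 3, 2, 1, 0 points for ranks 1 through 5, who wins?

Jonas

Carlos: 150·2 + 210·3 + 293·3 + 268·0 + 150·1 + 104·4 = 2375
Omar: 150·0 + 210·1 + 293·4 + 268·1 + 150·3 + 104·1 = 2204
Jonas: 150·4 + 210·4 + 293·2 + 268·4 + 150·4 + 104·3 = 4010
Theo: 150·3 + 210·2 + 293·1 + 268·2 + 150·2 + 104·2 = 2207
Lena: 150·1 + 210·0 + 293·0 + 268·3 + 150·0 + 104·0 = 954
Jonas has the highest Borda score (4010).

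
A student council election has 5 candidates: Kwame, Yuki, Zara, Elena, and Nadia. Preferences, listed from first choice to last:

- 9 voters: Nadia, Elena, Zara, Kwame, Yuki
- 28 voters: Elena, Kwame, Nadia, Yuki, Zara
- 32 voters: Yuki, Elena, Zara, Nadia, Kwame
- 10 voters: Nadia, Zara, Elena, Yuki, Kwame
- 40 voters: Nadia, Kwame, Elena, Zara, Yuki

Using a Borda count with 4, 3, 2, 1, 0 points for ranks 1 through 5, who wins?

Kwame: 9·1 + 28·3 + 32·0 + 10·0 + 40·3 = 213
Yuki: 9·0 + 28·1 + 32·4 + 10·1 + 40·0 = 166
Zara: 9·2 + 28·0 + 32·2 + 10·3 + 40·1 = 152
Elena: 9·3 + 28·4 + 32·3 + 10·2 + 40·2 = 335
Nadia: 9·4 + 28·2 + 32·1 + 10·4 + 40·4 = 324
Elena has the highest Borda score (335).

Elena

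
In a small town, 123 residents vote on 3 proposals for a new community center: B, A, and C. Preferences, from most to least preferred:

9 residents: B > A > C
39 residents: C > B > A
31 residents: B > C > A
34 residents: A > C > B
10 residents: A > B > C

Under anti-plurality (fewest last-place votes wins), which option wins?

C

Last-place votes: B 34, A 70, C 19.
C is ranked last by the fewest voters, so C wins.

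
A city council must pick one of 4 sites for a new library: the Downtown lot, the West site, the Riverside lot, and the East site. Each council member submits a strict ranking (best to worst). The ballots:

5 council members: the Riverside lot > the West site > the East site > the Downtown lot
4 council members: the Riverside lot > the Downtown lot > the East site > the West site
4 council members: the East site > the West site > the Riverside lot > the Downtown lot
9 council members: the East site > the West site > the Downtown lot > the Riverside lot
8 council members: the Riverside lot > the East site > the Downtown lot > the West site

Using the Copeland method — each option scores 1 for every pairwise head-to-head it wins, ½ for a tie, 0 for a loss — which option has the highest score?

the Downtown lot: loses to the West site, the Riverside lot, and the East site → score 0.
the West site: beats the Downtown lot; loses to the Riverside lot and the East site → score 1.
the Riverside lot: beats the Downtown lot, the West site, and the East site → score 3.
the East site: beats the Downtown lot and the West site; loses to the Riverside lot → score 2.
the Riverside lot has the best pairwise record.

the Riverside lot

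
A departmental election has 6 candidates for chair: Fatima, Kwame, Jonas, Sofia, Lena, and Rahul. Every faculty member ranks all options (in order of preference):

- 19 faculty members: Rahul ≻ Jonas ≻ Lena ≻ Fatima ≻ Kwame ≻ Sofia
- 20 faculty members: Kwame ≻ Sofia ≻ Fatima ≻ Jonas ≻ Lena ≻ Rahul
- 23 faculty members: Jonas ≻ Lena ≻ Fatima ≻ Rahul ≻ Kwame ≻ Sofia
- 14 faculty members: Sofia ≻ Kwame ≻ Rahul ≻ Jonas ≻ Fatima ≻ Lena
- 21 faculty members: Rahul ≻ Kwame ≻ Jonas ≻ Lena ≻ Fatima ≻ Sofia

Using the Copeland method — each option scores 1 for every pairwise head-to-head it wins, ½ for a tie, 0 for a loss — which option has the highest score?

Fatima: beats Sofia; loses to Kwame, Jonas, Lena, and Rahul → score 1.
Kwame: beats Fatima, Jonas, Sofia, and Lena; loses to Rahul → score 4.
Jonas: beats Fatima, Sofia, and Lena; loses to Kwame and Rahul → score 3.
Sofia: loses to Fatima, Kwame, Jonas, Lena, and Rahul → score 0.
Lena: beats Fatima and Sofia; loses to Kwame, Jonas, and Rahul → score 2.
Rahul: beats Fatima, Kwame, Jonas, Sofia, and Lena → score 5.
Rahul has the best pairwise record.

Rahul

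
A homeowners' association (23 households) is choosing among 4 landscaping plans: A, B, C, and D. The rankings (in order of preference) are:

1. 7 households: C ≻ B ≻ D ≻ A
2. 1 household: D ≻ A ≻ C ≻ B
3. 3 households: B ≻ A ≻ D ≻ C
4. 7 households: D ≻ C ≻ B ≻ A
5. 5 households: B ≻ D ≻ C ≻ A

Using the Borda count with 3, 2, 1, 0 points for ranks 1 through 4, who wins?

A: 7·0 + 1·2 + 3·2 + 7·0 + 5·0 = 8
B: 7·2 + 1·0 + 3·3 + 7·1 + 5·3 = 45
C: 7·3 + 1·1 + 3·0 + 7·2 + 5·1 = 41
D: 7·1 + 1·3 + 3·1 + 7·3 + 5·2 = 44
B has the highest Borda score (45).

B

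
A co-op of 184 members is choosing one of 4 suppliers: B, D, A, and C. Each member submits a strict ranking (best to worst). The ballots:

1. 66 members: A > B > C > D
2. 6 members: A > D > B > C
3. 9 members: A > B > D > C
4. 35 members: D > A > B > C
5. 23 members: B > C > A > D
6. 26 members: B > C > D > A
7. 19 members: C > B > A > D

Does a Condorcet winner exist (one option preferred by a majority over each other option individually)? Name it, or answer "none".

A vs B: 116–68 for A.
A vs D: 123–61 for A.
A vs C: 116–68 for A.
A beats every other option head-to-head.

A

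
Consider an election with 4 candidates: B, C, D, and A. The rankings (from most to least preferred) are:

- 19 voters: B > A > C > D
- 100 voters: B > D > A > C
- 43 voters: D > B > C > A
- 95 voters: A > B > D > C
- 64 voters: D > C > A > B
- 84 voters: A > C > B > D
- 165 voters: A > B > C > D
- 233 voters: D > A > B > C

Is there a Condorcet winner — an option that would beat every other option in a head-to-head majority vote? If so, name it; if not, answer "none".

Checking pairwise contests:
A beats B 641–162.
B beats C 655–148.
B beats D 463–340.
D beats A 440–363.
Every option loses at least one head-to-head, so there is no Condorcet winner.

none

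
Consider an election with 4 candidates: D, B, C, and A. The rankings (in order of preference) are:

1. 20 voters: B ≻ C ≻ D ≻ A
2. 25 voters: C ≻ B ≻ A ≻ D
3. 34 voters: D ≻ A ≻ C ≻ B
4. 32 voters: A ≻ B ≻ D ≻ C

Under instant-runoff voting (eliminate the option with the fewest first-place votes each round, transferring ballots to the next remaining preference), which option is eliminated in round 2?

A

Round 1: D 34, B 20, C 25, A 32. Eliminate B.
Round 2: D 34, C 45, A 32. Eliminate A.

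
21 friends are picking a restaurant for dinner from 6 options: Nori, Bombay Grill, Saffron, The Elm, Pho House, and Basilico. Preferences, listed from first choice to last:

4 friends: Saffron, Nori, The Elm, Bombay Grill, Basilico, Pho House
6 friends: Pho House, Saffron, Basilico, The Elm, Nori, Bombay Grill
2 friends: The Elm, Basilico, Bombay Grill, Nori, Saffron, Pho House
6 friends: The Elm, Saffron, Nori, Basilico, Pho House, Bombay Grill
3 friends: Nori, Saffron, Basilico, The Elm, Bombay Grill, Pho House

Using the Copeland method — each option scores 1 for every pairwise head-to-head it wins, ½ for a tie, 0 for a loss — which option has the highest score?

Saffron

Nori: beats Bombay Grill, Pho House, and Basilico; loses to Saffron and The Elm → score 3.
Bombay Grill: loses to Nori, Saffron, The Elm, Pho House, and Basilico → score 0.
Saffron: beats Nori, Bombay Grill, The Elm, Pho House, and Basilico → score 5.
The Elm: beats Nori, Bombay Grill, Pho House, and Basilico; loses to Saffron → score 4.
Pho House: beats Bombay Grill; loses to Nori, Saffron, The Elm, and Basilico → score 1.
Basilico: beats Bombay Grill and Pho House; loses to Nori, Saffron, and The Elm → score 2.
Saffron has the best pairwise record.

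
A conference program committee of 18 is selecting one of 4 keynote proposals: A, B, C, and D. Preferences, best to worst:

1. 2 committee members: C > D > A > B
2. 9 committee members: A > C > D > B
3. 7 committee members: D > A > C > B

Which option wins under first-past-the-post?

First-place votes: A 9, B 0, C 2, D 7.
A has the most first-place votes.

A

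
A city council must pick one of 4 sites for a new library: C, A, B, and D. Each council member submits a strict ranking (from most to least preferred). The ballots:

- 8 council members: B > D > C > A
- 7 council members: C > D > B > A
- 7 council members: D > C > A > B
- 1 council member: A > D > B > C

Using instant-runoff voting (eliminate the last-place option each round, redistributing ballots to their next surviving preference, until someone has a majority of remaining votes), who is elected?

Round 1: C 7, A 1, B 8, D 7. Eliminate A.
Round 2: C 7, B 8, D 8. Eliminate C.
Round 3: B 8, D 15. D has a majority.

D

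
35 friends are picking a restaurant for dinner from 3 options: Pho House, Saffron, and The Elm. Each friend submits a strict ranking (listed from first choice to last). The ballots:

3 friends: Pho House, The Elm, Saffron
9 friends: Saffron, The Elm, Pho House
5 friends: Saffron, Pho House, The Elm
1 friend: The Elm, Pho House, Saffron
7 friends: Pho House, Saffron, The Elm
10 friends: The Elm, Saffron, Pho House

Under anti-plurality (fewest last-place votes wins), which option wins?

Saffron

Last-place votes: Pho House 19, Saffron 4, The Elm 12.
Saffron is ranked last by the fewest voters, so Saffron wins.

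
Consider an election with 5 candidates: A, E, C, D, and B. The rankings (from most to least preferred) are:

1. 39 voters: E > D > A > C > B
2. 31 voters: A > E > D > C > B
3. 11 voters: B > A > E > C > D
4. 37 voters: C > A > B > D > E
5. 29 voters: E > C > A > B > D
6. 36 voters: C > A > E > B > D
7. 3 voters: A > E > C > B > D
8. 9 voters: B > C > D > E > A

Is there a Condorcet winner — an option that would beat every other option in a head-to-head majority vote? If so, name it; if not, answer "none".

Checking pairwise contests:
C beats A 111–84.
A beats E 118–77.
E beats C 113–82.
A beats D 147–48.
A beats B 175–20.
Every option loses at least one head-to-head, so there is no Condorcet winner.

none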